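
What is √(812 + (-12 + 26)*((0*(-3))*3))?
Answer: 2*√203 ≈ 28.496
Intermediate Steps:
√(812 + (-12 + 26)*((0*(-3))*3)) = √(812 + 14*(0*3)) = √(812 + 14*0) = √(812 + 0) = √812 = 2*√203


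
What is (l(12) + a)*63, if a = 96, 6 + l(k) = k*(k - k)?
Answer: 5670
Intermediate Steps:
l(k) = -6 (l(k) = -6 + k*(k - k) = -6 + k*0 = -6 + 0 = -6)
(l(12) + a)*63 = (-6 + 96)*63 = 90*63 = 5670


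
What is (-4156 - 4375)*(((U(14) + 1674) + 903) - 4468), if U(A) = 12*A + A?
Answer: 14579479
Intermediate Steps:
U(A) = 13*A
(-4156 - 4375)*(((U(14) + 1674) + 903) - 4468) = (-4156 - 4375)*(((13*14 + 1674) + 903) - 4468) = -8531*(((182 + 1674) + 903) - 4468) = -8531*((1856 + 903) - 4468) = -8531*(2759 - 4468) = -8531*(-1709) = 14579479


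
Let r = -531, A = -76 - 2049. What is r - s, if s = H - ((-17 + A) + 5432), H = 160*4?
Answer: 2119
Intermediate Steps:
A = -2125
H = 640
s = -2650 (s = 640 - ((-17 - 2125) + 5432) = 640 - (-2142 + 5432) = 640 - 1*3290 = 640 - 3290 = -2650)
r - s = -531 - 1*(-2650) = -531 + 2650 = 2119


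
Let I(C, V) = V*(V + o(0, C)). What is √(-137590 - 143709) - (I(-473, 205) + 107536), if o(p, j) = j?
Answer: -52596 + I*√281299 ≈ -52596.0 + 530.38*I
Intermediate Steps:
I(C, V) = V*(C + V) (I(C, V) = V*(V + C) = V*(C + V))
√(-137590 - 143709) - (I(-473, 205) + 107536) = √(-137590 - 143709) - (205*(-473 + 205) + 107536) = √(-281299) - (205*(-268) + 107536) = I*√281299 - (-54940 + 107536) = I*√281299 - 1*52596 = I*√281299 - 52596 = -52596 + I*√281299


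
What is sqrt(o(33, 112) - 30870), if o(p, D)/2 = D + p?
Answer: 2*I*sqrt(7645) ≈ 174.87*I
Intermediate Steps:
o(p, D) = 2*D + 2*p (o(p, D) = 2*(D + p) = 2*D + 2*p)
sqrt(o(33, 112) - 30870) = sqrt((2*112 + 2*33) - 30870) = sqrt((224 + 66) - 30870) = sqrt(290 - 30870) = sqrt(-30580) = 2*I*sqrt(7645)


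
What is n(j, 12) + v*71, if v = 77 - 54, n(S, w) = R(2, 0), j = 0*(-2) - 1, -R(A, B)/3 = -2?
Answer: 1639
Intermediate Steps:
R(A, B) = 6 (R(A, B) = -3*(-2) = 6)
j = -1 (j = 0 - 1 = -1)
n(S, w) = 6
v = 23
n(j, 12) + v*71 = 6 + 23*71 = 6 + 1633 = 1639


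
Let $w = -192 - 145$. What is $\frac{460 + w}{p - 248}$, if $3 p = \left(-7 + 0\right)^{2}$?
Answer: $- \frac{369}{695} \approx -0.53094$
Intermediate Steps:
$w = -337$ ($w = -192 - 145 = -337$)
$p = \frac{49}{3}$ ($p = \frac{\left(-7 + 0\right)^{2}}{3} = \frac{\left(-7\right)^{2}}{3} = \frac{1}{3} \cdot 49 = \frac{49}{3} \approx 16.333$)
$\frac{460 + w}{p - 248} = \frac{460 - 337}{\frac{49}{3} - 248} = \frac{123}{- \frac{695}{3}} = 123 \left(- \frac{3}{695}\right) = - \frac{369}{695}$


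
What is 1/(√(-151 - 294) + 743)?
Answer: 743/552494 - I*√445/552494 ≈ 0.0013448 - 3.8181e-5*I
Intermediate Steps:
1/(√(-151 - 294) + 743) = 1/(√(-445) + 743) = 1/(I*√445 + 743) = 1/(743 + I*√445)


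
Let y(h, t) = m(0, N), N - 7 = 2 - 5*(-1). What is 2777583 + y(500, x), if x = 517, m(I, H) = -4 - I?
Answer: 2777579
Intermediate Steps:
N = 14 (N = 7 + (2 - 5*(-1)) = 7 + (2 + 5) = 7 + 7 = 14)
y(h, t) = -4 (y(h, t) = -4 - 1*0 = -4 + 0 = -4)
2777583 + y(500, x) = 2777583 - 4 = 2777579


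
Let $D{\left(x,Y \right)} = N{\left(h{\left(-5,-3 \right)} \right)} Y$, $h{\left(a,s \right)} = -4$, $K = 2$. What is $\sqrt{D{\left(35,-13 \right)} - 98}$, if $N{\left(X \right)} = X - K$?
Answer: $2 i \sqrt{5} \approx 4.4721 i$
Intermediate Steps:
$N{\left(X \right)} = -2 + X$ ($N{\left(X \right)} = X - 2 = -2 + X$)
$D{\left(x,Y \right)} = - 6 Y$ ($D{\left(x,Y \right)} = \left(-2 - 4\right) Y = - 6 Y$)
$\sqrt{D{\left(35,-13 \right)} - 98} = \sqrt{\left(-6\right) \left(-13\right) - 98} = \sqrt{78 - 98} = \sqrt{-20} = 2 i \sqrt{5}$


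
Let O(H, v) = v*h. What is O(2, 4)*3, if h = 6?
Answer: 72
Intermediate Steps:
O(H, v) = 6*v (O(H, v) = v*6 = 6*v)
O(2, 4)*3 = (6*4)*3 = 24*3 = 72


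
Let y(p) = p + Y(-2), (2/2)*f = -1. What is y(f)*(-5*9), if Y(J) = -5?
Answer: 270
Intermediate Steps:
f = -1
y(p) = -5 + p (y(p) = p - 5 = -5 + p)
y(f)*(-5*9) = (-5 - 1)*(-5*9) = -6*(-45) = 270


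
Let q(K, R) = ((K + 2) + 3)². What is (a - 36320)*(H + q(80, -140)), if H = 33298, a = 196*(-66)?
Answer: -1996000888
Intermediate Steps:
a = -12936
q(K, R) = (5 + K)² (q(K, R) = ((2 + K) + 3)² = (5 + K)²)
(a - 36320)*(H + q(80, -140)) = (-12936 - 36320)*(33298 + (5 + 80)²) = -49256*(33298 + 85²) = -49256*(33298 + 7225) = -49256*40523 = -1996000888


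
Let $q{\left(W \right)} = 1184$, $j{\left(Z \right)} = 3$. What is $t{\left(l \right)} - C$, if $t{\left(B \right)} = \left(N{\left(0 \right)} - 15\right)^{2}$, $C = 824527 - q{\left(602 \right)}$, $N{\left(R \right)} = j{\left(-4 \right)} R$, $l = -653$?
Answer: $-823118$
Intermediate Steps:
$N{\left(R \right)} = 3 R$
$C = 823343$ ($C = 824527 - 1184 = 823343$)
$t{\left(B \right)} = 225$ ($t{\left(B \right)} = \left(3 \cdot 0 - 15\right)^{2} = \left(0 - 15\right)^{2} = \left(-15\right)^{2} = 225$)
$t{\left(l \right)} - C = 225 - 823343 = -823118$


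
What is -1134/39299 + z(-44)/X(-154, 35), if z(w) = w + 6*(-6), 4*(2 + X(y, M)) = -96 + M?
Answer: 12497434/2711631 ≈ 4.6088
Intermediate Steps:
X(y, M) = -26 + M/4 (X(y, M) = -2 + (-96 + M)/4 = -2 + (-24 + M/4) = -26 + M/4)
z(w) = -36 + w (z(w) = w - 36 = -36 + w)
-1134/39299 + z(-44)/X(-154, 35) = -1134/39299 + (-36 - 44)/(-26 + (¼)*35) = -1134*1/39299 - 80/(-26 + 35/4) = -1134/39299 - 80/(-69/4) = -1134/39299 - 80*(-4/69) = -1134/39299 + 320/69 = 12497434/2711631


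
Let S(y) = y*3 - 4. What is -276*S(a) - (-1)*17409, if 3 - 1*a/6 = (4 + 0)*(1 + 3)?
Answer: 83097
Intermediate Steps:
a = -78 (a = 18 - 6*(4 + 0)*(1 + 3) = 18 - 24*4 = 18 - 6*16 = 18 - 96 = -78)
S(y) = -4 + 3*y (S(y) = 3*y - 4 = -4 + 3*y)
-276*S(a) - (-1)*17409 = -276*(-4 + 3*(-78)) - (-1)*17409 = -276*(-4 - 234) - 1*(-17409) = -276*(-238) + 17409 = 65688 + 17409 = 83097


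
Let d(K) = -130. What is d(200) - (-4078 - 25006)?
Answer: 28954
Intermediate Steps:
d(200) - (-4078 - 25006) = -130 - (-4078 - 25006) = -130 - 1*(-29084) = -130 + 29084 = 28954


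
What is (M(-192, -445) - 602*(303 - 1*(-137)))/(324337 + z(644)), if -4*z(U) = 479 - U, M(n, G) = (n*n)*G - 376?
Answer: -66678944/1297513 ≈ -51.390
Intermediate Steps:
M(n, G) = -376 + G*n² (M(n, G) = n²*G - 376 = G*n² - 376 = -376 + G*n²)
z(U) = -479/4 + U/4 (z(U) = -(479 - U)/4 = -479/4 + U/4)
(M(-192, -445) - 602*(303 - 1*(-137)))/(324337 + z(644)) = ((-376 - 445*(-192)²) - 602*(303 - 1*(-137)))/(324337 + (-479/4 + (¼)*644)) = ((-376 - 445*36864) - 602*(303 + 137))/(324337 + (-479/4 + 161)) = ((-376 - 16404480) - 602*440)/(324337 + 165/4) = (-16404856 - 264880)/(1297513/4) = -16669736*4/1297513 = -66678944/1297513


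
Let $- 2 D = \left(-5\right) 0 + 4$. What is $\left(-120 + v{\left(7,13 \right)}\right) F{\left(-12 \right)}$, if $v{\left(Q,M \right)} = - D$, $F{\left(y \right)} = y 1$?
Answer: $1416$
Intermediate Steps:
$F{\left(y \right)} = y$
$D = -2$ ($D = - \frac{\left(-5\right) 0 + 4}{2} = - \frac{0 + 4}{2} = \left(- \frac{1}{2}\right) 4 = -2$)
$v{\left(Q,M \right)} = 2$ ($v{\left(Q,M \right)} = \left(-1\right) \left(-2\right) = 2$)
$\left(-120 + v{\left(7,13 \right)}\right) F{\left(-12 \right)} = \left(-120 + 2\right) \left(-12\right) = \left(-118\right) \left(-12\right) = 1416$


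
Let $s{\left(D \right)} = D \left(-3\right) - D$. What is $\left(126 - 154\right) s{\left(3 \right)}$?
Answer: $336$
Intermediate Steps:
$s{\left(D \right)} = - 4 D$ ($s{\left(D \right)} = - 3 D - D = - 4 D$)
$\left(126 - 154\right) s{\left(3 \right)} = \left(126 - 154\right) \left(\left(-4\right) 3\right) = \left(-28\right) \left(-12\right) = 336$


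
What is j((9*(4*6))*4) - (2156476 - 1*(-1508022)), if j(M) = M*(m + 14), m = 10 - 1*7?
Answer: -3649810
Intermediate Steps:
m = 3 (m = 10 - 7 = 3)
j(M) = 17*M (j(M) = M*(3 + 14) = M*17 = 17*M)
j((9*(4*6))*4) - (2156476 - 1*(-1508022)) = 17*((9*(4*6))*4) - (2156476 - 1*(-1508022)) = 17*((9*24)*4) - (2156476 + 1508022) = 17*(216*4) - 1*3664498 = 17*864 - 3664498 = 14688 - 3664498 = -3649810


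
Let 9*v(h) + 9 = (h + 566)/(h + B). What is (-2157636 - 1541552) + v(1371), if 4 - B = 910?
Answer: -15481104028/4185 ≈ -3.6992e+6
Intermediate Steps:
B = -906 (B = 4 - 1*910 = 4 - 910 = -906)
v(h) = -1 + (566 + h)/(9*(-906 + h)) (v(h) = -1 + ((h + 566)/(h - 906))/9 = -1 + ((566 + h)/(-906 + h))/9 = -1 + (566 + h)/(9*(-906 + h)))
(-2157636 - 1541552) + v(1371) = (-2157636 - 1541552) + 8*(1090 - 1*1371)/(9*(-906 + 1371)) = -3699188 + (8/9)*(1090 - 1371)/465 = -3699188 + (8/9)*(1/465)*(-281) = -3699188 - 2248/4185 = -15481104028/4185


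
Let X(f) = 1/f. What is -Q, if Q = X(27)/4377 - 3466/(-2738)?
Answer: -204805576/161787051 ≈ -1.2659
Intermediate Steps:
Q = 204805576/161787051 (Q = 1/(27*4377) - 3466/(-2738) = (1/27)*(1/4377) - 3466*(-1/2738) = 1/118179 + 1733/1369 = 204805576/161787051 ≈ 1.2659)
-Q = -1*204805576/161787051 = -204805576/161787051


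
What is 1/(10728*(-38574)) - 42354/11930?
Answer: -8763505789309/2468447466480 ≈ -3.5502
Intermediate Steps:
1/(10728*(-38574)) - 42354/11930 = (1/10728)*(-1/38574) - 42354*1/11930 = -1/413821872 - 21177/5965 = -8763505789309/2468447466480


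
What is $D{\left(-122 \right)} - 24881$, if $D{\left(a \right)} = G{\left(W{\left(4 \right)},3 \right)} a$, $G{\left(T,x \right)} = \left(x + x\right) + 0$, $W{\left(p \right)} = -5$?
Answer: $-25613$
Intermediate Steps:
$G{\left(T,x \right)} = 2 x$ ($G{\left(T,x \right)} = 2 x + 0 = 2 x$)
$D{\left(a \right)} = 6 a$ ($D{\left(a \right)} = 2 \cdot 3 a = 6 a$)
$D{\left(-122 \right)} - 24881 = 6 \left(-122\right) - 24881 = -732 - 24881 = -25613$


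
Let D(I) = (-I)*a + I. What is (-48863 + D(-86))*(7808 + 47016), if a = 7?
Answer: -2650575928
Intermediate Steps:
D(I) = -6*I (D(I) = -I*7 + I = -7*I + I = -6*I)
(-48863 + D(-86))*(7808 + 47016) = (-48863 - 6*(-86))*(7808 + 47016) = (-48863 + 516)*54824 = -48347*54824 = -2650575928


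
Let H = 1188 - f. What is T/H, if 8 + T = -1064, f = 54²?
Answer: 67/108 ≈ 0.62037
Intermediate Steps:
f = 2916
T = -1072 (T = -8 - 1064 = -1072)
H = -1728 (H = 1188 - 1*2916 = 1188 - 2916 = -1728)
T/H = -1072/(-1728) = -1072*(-1/1728) = 67/108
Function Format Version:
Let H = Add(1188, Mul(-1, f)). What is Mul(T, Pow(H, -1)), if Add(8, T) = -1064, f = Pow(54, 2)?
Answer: Rational(67, 108) ≈ 0.62037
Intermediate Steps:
f = 2916
T = -1072 (T = Add(-8, -1064) = -1072)
H = -1728 (H = Add(1188, Mul(-1, 2916)) = Add(1188, -2916) = -1728)
Mul(T, Pow(H, -1)) = Mul(-1072, Pow(-1728, -1)) = Mul(-1072, Rational(-1, 1728)) = Rational(67, 108)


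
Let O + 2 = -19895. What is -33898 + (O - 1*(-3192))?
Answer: -50603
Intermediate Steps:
O = -19897 (O = -2 - 19895 = -19897)
-33898 + (O - 1*(-3192)) = -33898 + (-19897 - 1*(-3192)) = -33898 + (-19897 + 3192) = -33898 - 16705 = -50603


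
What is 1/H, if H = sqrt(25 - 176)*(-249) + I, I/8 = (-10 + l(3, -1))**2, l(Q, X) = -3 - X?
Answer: 128/1187695 + 83*I*sqrt(151)/3563085 ≈ 0.00010777 + 0.00028625*I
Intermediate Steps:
I = 1152 (I = 8*(-10 + (-3 - 1*(-1)))**2 = 8*(-10 + (-3 + 1))**2 = 8*(-10 - 2)**2 = 8*(-12)**2 = 8*144 = 1152)
H = 1152 - 249*I*sqrt(151) (H = sqrt(25 - 176)*(-249) + 1152 = sqrt(-151)*(-249) + 1152 = (I*sqrt(151))*(-249) + 1152 = -249*I*sqrt(151) + 1152 = 1152 - 249*I*sqrt(151) ≈ 1152.0 - 3059.8*I)
1/H = 1/(1152 - 249*I*sqrt(151))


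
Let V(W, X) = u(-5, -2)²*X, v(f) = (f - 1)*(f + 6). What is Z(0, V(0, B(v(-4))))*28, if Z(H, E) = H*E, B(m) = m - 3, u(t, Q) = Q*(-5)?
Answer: 0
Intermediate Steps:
u(t, Q) = -5*Q
v(f) = (-1 + f)*(6 + f)
B(m) = -3 + m
V(W, X) = 100*X (V(W, X) = (-5*(-2))²*X = 10²*X = 100*X)
Z(H, E) = E*H
Z(0, V(0, B(v(-4))))*28 = ((100*(-3 + (-6 + (-4)² + 5*(-4))))*0)*28 = ((100*(-3 + (-6 + 16 - 20)))*0)*28 = ((100*(-3 - 10))*0)*28 = ((100*(-13))*0)*28 = -1300*0*28 = 0*28 = 0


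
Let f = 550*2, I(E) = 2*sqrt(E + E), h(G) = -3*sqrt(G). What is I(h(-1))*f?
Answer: 2200*sqrt(6)*sqrt(-I) ≈ 3810.5 - 3810.5*I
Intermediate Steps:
I(E) = 2*sqrt(2)*sqrt(E) (I(E) = 2*sqrt(2*E) = 2*(sqrt(2)*sqrt(E)) = 2*sqrt(2)*sqrt(E))
f = 1100
I(h(-1))*f = (2*sqrt(2)*sqrt(-3*I))*1100 = (2*sqrt(2)*(sqrt(3)*sqrt(-I)))*1100 = (2*sqrt(6)*sqrt(-I))*1100 = 2200*sqrt(6)*sqrt(-I)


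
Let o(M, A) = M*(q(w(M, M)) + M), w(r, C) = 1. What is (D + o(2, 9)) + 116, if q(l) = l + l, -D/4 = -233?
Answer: 1056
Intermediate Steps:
D = 932 (D = -4*(-233) = 932)
q(l) = 2*l
o(M, A) = M*(2 + M) (o(M, A) = M*(2*1 + M) = M*(2 + M))
(D + o(2, 9)) + 116 = (932 + 2*(2 + 2)) + 116 = (932 + 2*4) + 116 = (932 + 8) + 116 = 940 + 116 = 1056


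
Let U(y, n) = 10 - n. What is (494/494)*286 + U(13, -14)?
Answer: 310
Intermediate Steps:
(494/494)*286 + U(13, -14) = (494/494)*286 + (10 - 1*(-14)) = (494*(1/494))*286 + (10 + 14) = 1*286 + 24 = 286 + 24 = 310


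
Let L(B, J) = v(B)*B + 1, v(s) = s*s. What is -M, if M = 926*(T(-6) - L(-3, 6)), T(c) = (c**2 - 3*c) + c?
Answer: -68524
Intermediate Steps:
T(c) = c**2 - 2*c
v(s) = s**2
L(B, J) = 1 + B**3 (L(B, J) = B**2*B + 1 = B**3 + 1 = 1 + B**3)
M = 68524 (M = 926*(-6*(-2 - 6) - (1 + (-3)**3)) = 926*(-6*(-8) - (1 - 27)) = 926*(48 - 1*(-26)) = 926*(48 + 26) = 926*74 = 68524)
-M = -1*68524 = -68524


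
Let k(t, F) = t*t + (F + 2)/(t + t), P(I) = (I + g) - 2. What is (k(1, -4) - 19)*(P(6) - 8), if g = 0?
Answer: 76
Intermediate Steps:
P(I) = -2 + I (P(I) = (I + 0) - 2 = I - 2 = -2 + I)
k(t, F) = t² + (2 + F)/(2*t) (k(t, F) = t² + (2 + F)/((2*t)) = t² + (2 + F)*(1/(2*t)) = t² + (2 + F)/(2*t))
(k(1, -4) - 19)*(P(6) - 8) = ((1 + 1³ + (½)*(-4))/1 - 19)*((-2 + 6) - 8) = (1*(1 + 1 - 2) - 19)*(4 - 8) = (1*0 - 19)*(-4) = (0 - 19)*(-4) = -19*(-4) = 76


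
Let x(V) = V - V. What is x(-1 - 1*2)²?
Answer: 0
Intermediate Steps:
x(V) = 0
x(-1 - 1*2)² = 0² = 0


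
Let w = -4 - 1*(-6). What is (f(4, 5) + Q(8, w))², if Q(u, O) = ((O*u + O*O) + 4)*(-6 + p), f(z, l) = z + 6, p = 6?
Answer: 100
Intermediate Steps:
f(z, l) = 6 + z
w = 2 (w = -4 + 6 = 2)
Q(u, O) = 0 (Q(u, O) = ((O*u + O*O) + 4)*(-6 + 6) = ((O*u + O²) + 4)*0 = ((O² + O*u) + 4)*0 = (4 + O² + O*u)*0 = 0)
(f(4, 5) + Q(8, w))² = ((6 + 4) + 0)² = (10 + 0)² = 10² = 100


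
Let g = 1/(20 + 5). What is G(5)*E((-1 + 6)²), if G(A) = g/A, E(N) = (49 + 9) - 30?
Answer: 28/125 ≈ 0.22400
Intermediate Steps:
g = 1/25 ≈ 0.040000
E(N) = 28 (E(N) = 58 - 30 = 28)
G(A) = 1/(25*A)
G(5)*E((-1 + 6)²) = ((1/25)/5)*28 = ((1/25)*(⅕))*28 = (1/125)*28 = 28/125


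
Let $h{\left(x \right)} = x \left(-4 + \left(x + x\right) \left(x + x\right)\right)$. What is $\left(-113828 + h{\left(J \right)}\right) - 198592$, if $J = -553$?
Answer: $-676759716$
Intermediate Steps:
$h{\left(x \right)} = x \left(-4 + 4 x^{2}\right)$ ($h{\left(x \right)} = x \left(-4 + 2 x 2 x\right) = x \left(-4 + 4 x^{2}\right)$)
$\left(-113828 + h{\left(J \right)}\right) - 198592 = \left(-113828 + 4 \left(-553\right) \left(-1 + \left(-553\right)^{2}\right)\right) - 198592 = \left(-113828 + 4 \left(-553\right) \left(-1 + 305809\right)\right) - 198592 = \left(-113828 + 4 \left(-553\right) 305808\right) - 198592 = \left(-113828 - 676447296\right) - 198592 = -676561124 - 198592 = -676759716$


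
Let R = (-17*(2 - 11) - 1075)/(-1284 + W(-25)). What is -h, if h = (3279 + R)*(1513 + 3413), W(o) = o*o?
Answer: -10648943058/659 ≈ -1.6159e+7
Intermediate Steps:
W(o) = o**2
R = 922/659 (R = (-17*(2 - 11) - 1075)/(-1284 + (-25)**2) = (-17*(-9) - 1075)/(-1284 + 625) = (153 - 1075)/(-659) = -922*(-1/659) = 922/659 ≈ 1.3991)
h = 10648943058/659 (h = (3279 + 922/659)*(1513 + 3413) = (2161783/659)*4926 = 10648943058/659 ≈ 1.6159e+7)
-h = -1*10648943058/659 = -10648943058/659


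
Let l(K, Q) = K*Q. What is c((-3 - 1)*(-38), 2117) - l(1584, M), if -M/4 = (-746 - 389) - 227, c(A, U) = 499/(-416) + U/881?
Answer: -3162725168419/366496 ≈ -8.6296e+6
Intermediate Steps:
c(A, U) = -499/416 + U/881 (c(A, U) = 499*(-1/416) + U*(1/881) = -499/416 + U/881)
M = 5448 (M = -4*((-746 - 389) - 227) = -4*(-1135 - 227) = -4*(-1362) = 5448)
c((-3 - 1)*(-38), 2117) - l(1584, M) = (-499/416 + (1/881)*2117) - 1584*5448 = (-499/416 + 2117/881) - 1*8629632 = 441053/366496 - 8629632 = -3162725168419/366496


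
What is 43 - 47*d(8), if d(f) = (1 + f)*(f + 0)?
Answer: -3341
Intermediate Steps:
d(f) = f*(1 + f) (d(f) = (1 + f)*f = f*(1 + f))
43 - 47*d(8) = 43 - 376*(1 + 8) = 43 - 376*9 = 43 - 47*72 = 43 - 3384 = -3341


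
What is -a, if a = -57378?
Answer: 57378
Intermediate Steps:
-a = -1*(-57378) = 57378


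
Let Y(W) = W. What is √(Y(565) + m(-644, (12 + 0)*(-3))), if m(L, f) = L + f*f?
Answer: √1217 ≈ 34.885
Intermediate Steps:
m(L, f) = L + f²
√(Y(565) + m(-644, (12 + 0)*(-3))) = √(565 + (-644 + ((12 + 0)*(-3))²)) = √(565 + (-644 + (12*(-3))²)) = √(565 + (-644 + (-36)²)) = √(565 + (-644 + 1296)) = √(565 + 652) = √1217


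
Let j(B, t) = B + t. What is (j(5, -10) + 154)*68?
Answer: 10132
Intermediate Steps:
(j(5, -10) + 154)*68 = ((5 - 10) + 154)*68 = (-5 + 154)*68 = 149*68 = 10132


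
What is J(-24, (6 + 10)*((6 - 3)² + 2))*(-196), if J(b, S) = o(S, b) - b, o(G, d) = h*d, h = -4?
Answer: -23520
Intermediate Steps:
o(G, d) = -4*d
J(b, S) = -5*b (J(b, S) = -4*b - b = -5*b)
J(-24, (6 + 10)*((6 - 3)² + 2))*(-196) = -5*(-24)*(-196) = 120*(-196) = -23520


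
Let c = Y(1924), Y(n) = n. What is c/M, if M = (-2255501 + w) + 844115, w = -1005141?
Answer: -1924/2416527 ≈ -0.00079618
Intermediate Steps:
M = -2416527 (M = (-2255501 - 1005141) + 844115 = -3260642 + 844115 = -2416527)
c = 1924
c/M = 1924/(-2416527) = 1924*(-1/2416527) = -1924/2416527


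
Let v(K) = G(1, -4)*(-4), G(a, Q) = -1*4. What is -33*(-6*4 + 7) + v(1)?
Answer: 577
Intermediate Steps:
G(a, Q) = -4
v(K) = 16 (v(K) = -4*(-4) = 16)
-33*(-6*4 + 7) + v(1) = -33*(-6*4 + 7) + 16 = -33*(-24 + 7) + 16 = -33*(-17) + 16 = 561 + 16 = 577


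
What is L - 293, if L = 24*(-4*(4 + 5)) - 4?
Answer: -1161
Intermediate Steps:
L = -868 (L = 24*(-4*9) - 4 = 24*(-36) - 4 = -864 - 4 = -868)
L - 293 = -868 - 293 = -1161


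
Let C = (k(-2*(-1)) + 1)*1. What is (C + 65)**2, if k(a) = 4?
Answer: 4900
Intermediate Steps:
C = 5 (C = (4 + 1)*1 = 5*1 = 5)
(C + 65)**2 = (5 + 65)**2 = 70**2 = 4900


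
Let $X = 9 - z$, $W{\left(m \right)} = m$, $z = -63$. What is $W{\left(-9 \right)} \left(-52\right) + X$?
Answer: $540$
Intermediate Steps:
$X = 72$ ($X = 9 - -63 = 9 + 63 = 72$)
$W{\left(-9 \right)} \left(-52\right) + X = \left(-9\right) \left(-52\right) + 72 = 468 + 72 = 540$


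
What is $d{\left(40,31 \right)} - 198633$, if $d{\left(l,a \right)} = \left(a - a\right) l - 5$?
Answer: $-198638$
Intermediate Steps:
$d{\left(l,a \right)} = -5$ ($d{\left(l,a \right)} = 0 l - 5 = 0 - 5 = -5$)
$d{\left(40,31 \right)} - 198633 = -5 - 198633 = -198638$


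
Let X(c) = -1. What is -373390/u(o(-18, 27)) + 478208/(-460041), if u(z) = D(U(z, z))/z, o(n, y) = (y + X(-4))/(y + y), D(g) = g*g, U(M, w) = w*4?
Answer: -2319008304997/47844264 ≈ -48470.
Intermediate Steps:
U(M, w) = 4*w
D(g) = g²
o(n, y) = (-1 + y)/(2*y) (o(n, y) = (y - 1)/(y + y) = (-1 + y)/((2*y)) = (-1 + y)*(1/(2*y)) = (-1 + y)/(2*y))
u(z) = 16*z (u(z) = (4*z)²/z = (16*z²)/z = 16*z)
-373390/u(o(-18, 27)) + 478208/(-460041) = -373390*27/(8*(-1 + 27)) + 478208/(-460041) = -373390/(16*((½)*(1/27)*26)) + 478208*(-1/460041) = -373390/(16*(13/27)) - 478208/460041 = -373390/208/27 - 478208/460041 = -373390*27/208 - 478208/460041 = -5040765/104 - 478208/460041 = -2319008304997/47844264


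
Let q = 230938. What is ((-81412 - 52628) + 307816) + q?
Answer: 404714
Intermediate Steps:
((-81412 - 52628) + 307816) + q = ((-81412 - 52628) + 307816) + 230938 = (-134040 + 307816) + 230938 = 173776 + 230938 = 404714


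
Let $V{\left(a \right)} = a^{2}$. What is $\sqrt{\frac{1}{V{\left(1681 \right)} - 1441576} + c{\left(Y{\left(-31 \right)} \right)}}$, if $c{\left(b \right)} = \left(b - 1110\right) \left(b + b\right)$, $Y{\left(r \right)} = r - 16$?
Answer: $\frac{\sqrt{208376860168266735}}{1384185} \approx 329.78$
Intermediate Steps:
$Y{\left(r \right)} = -16 + r$ ($Y{\left(r \right)} = r - 16 = -16 + r$)
$c{\left(b \right)} = 2 b \left(-1110 + b\right)$ ($c{\left(b \right)} = \left(-1110 + b\right) 2 b = 2 b \left(-1110 + b\right)$)
$\sqrt{\frac{1}{V{\left(1681 \right)} - 1441576} + c{\left(Y{\left(-31 \right)} \right)}} = \sqrt{\frac{1}{1681^{2} - 1441576} + 2 \left(-16 - 31\right) \left(-1110 - 47\right)} = \sqrt{\frac{1}{2825761 - 1441576} + 2 \left(-47\right) \left(-1110 - 47\right)} = \sqrt{\frac{1}{1384185} + 2 \left(-47\right) \left(-1157\right)} = \sqrt{\frac{1}{1384185} + 108758} = \sqrt{\frac{150541192231}{1384185}} = \frac{\sqrt{208376860168266735}}{1384185}$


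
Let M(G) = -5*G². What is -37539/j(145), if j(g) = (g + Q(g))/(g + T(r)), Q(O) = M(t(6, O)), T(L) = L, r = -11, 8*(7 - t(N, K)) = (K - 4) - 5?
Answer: 5030226/355 ≈ 14170.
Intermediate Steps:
t(N, K) = 65/8 - K/8 (t(N, K) = 7 - ((K - 4) - 5)/8 = 7 - ((-4 + K) - 5)/8 = 7 - (-9 + K)/8 = 7 + (9/8 - K/8) = 65/8 - K/8)
Q(O) = -5*(65/8 - O/8)²
j(g) = (g - 5*(-65 + g)²/64)/(-11 + g) (j(g) = (g - 5*(-65 + g)²/64)/(g - 11) = (g - 5*(-65 + g)²/64)/(-11 + g))
-37539/j(145) = -37539*(-11 + 145)/(145 - 5*(-65 + 145)²/64) = -37539*134/(145 - 5/64*80²) = -37539*134/(145 - 5/64*6400) = -37539*134/(145 - 500) = -37539/((1/134)*(-355)) = -37539/(-355/134) = -37539*(-134/355) = 5030226/355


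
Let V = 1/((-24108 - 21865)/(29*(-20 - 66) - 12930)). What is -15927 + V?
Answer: -732196547/45973 ≈ -15927.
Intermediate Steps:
V = 15424/45973 (V = 1/(-45973/(29*(-86) - 12930)) = 1/(-45973/(-2494 - 12930)) = 1/(-45973/(-15424)) = 1/(-45973*(-1/15424)) = 1/(45973/15424) = 15424/45973 ≈ 0.33550)
-15927 + V = -15927 + 15424/45973 = -732196547/45973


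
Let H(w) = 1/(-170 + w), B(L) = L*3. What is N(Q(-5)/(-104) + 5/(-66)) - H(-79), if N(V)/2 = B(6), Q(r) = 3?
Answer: 8965/249 ≈ 36.004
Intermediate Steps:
B(L) = 3*L
N(V) = 36 (N(V) = 2*(3*6) = 2*18 = 36)
N(Q(-5)/(-104) + 5/(-66)) - H(-79) = 36 - 1/(-170 - 79) = 36 - 1/(-249) = 36 - 1*(-1/249) = 36 + 1/249 = 8965/249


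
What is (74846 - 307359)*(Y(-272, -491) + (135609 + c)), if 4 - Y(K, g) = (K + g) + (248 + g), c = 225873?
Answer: -84284102396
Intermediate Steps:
Y(K, g) = -244 - K - 2*g (Y(K, g) = 4 - ((K + g) + (248 + g)) = 4 - (248 + K + 2*g) = 4 + (-248 - K - 2*g) = -244 - K - 2*g)
(74846 - 307359)*(Y(-272, -491) + (135609 + c)) = (74846 - 307359)*((-244 - 1*(-272) - 2*(-491)) + (135609 + 225873)) = -232513*((-244 + 272 + 982) + 361482) = -232513*(1010 + 361482) = -232513*362492 = -84284102396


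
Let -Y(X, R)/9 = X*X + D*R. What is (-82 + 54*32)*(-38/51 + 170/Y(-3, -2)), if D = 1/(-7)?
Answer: -9099088/1989 ≈ -4574.7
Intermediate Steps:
D = -⅐ ≈ -0.14286
Y(X, R) = -9*X² + 9*R/7 (Y(X, R) = -9*(X*X - R/7) = -9*(X² - R/7) = -9*X² + 9*R/7)
(-82 + 54*32)*(-38/51 + 170/Y(-3, -2)) = (-82 + 54*32)*(-38/51 + 170/(-9*(-3)² + (9/7)*(-2))) = (-82 + 1728)*(-38*1/51 + 170/(-9*9 - 18/7)) = 1646*(-38/51 + 170/(-81 - 18/7)) = 1646*(-38/51 + 170/(-585/7)) = 1646*(-38/51 + 170*(-7/585)) = 1646*(-38/51 - 238/117) = 1646*(-5528/1989) = -9099088/1989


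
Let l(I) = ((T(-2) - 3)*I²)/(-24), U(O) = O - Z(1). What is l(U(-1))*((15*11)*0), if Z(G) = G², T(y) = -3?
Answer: 0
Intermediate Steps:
U(O) = -1 + O (U(O) = O - 1*1² = O - 1*1 = O - 1 = -1 + O)
l(I) = I²/4 (l(I) = ((-3 - 3)*I²)/(-24) = -6*I²*(-1/24) = I²/4)
l(U(-1))*((15*11)*0) = ((-1 - 1)²/4)*((15*11)*0) = ((¼)*(-2)²)*(165*0) = ((¼)*4)*0 = 1*0 = 0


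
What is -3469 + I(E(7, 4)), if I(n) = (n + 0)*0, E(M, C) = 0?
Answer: -3469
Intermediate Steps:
I(n) = 0 (I(n) = n*0 = 0)
-3469 + I(E(7, 4)) = -3469 + 0 = -3469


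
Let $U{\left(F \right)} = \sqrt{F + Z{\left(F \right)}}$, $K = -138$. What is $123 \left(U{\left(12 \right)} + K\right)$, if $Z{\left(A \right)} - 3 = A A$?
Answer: $-16974 + 123 \sqrt{159} \approx -15423.0$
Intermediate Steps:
$Z{\left(A \right)} = 3 + A^{2}$ ($Z{\left(A \right)} = 3 + A A = 3 + A^{2}$)
$U{\left(F \right)} = \sqrt{3 + F + F^{2}}$ ($U{\left(F \right)} = \sqrt{F + \left(3 + F^{2}\right)} = \sqrt{3 + F + F^{2}}$)
$123 \left(U{\left(12 \right)} + K\right) = 123 \left(\sqrt{3 + 12 + 12^{2}} - 138\right) = 123 \left(\sqrt{3 + 12 + 144} - 138\right) = 123 \left(\sqrt{159} - 138\right) = 123 \left(-138 + \sqrt{159}\right) = -16974 + 123 \sqrt{159}$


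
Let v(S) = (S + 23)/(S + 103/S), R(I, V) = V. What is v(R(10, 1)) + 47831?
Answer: 621806/13 ≈ 47831.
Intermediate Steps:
v(S) = (23 + S)/(S + 103/S)
v(R(10, 1)) + 47831 = 1*(23 + 1)/(103 + 1**2) + 47831 = 1*24/(103 + 1) + 47831 = 1*24/104 + 47831 = 1*(1/104)*24 + 47831 = 3/13 + 47831 = 621806/13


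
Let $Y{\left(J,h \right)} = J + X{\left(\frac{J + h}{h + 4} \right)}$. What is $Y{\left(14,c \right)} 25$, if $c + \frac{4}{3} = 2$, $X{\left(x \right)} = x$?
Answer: $\frac{3000}{7} \approx 428.57$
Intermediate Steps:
$c = \frac{2}{3}$ ($c = - \frac{4}{3} + 2 = \frac{2}{3} \approx 0.66667$)
$Y{\left(J,h \right)} = J + \frac{J + h}{4 + h}$ ($Y{\left(J,h \right)} = J + \frac{J + h}{h + 4} = J + \frac{J + h}{4 + h}$)
$Y{\left(14,c \right)} 25 = \frac{14 + \frac{2}{3} + 14 \left(4 + \frac{2}{3}\right)}{4 + \frac{2}{3}} \cdot 25 = \frac{14 + \frac{2}{3} + 14 \cdot \frac{14}{3}}{\frac{14}{3}} \cdot 25 = \frac{3 \left(14 + \frac{2}{3} + \frac{196}{3}\right)}{14} \cdot 25 = \frac{3}{14} \cdot 80 \cdot 25 = \frac{120}{7} \cdot 25 = \frac{3000}{7}$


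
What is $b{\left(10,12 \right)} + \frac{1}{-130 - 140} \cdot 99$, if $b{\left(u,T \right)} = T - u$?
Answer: $\frac{49}{30} \approx 1.6333$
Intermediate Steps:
$b{\left(10,12 \right)} + \frac{1}{-130 - 140} \cdot 99 = \left(12 - 10\right) + \frac{1}{-130 - 140} \cdot 99 = \left(12 - 10\right) + \frac{1}{-270} \cdot 99 = 2 - \frac{11}{30} = \frac{49}{30}$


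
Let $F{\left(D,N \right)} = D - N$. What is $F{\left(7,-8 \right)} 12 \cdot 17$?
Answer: $3060$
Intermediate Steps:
$F{\left(7,-8 \right)} 12 \cdot 17 = \left(7 - -8\right) 12 \cdot 17 = \left(7 + 8\right) 12 \cdot 17 = 15 \cdot 12 \cdot 17 = 180 \cdot 17 = 3060$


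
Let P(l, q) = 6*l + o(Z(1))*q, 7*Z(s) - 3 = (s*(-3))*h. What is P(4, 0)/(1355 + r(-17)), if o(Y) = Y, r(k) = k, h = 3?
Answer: 4/223 ≈ 0.017937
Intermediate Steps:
Z(s) = 3/7 - 9*s/7 (Z(s) = 3/7 + ((s*(-3))*3)/7 = 3/7 + (-3*s*3)/7 = 3/7 + (-9*s)/7 = 3/7 - 9*s/7)
P(l, q) = 6*l - 6*q/7 (P(l, q) = 6*l + (3/7 - 9/7*1)*q = 6*l + (3/7 - 9/7)*q = 6*l - 6*q/7)
P(4, 0)/(1355 + r(-17)) = (6*4 - 6/7*0)/(1355 - 17) = (24 + 0)/1338 = (1/1338)*24 = 4/223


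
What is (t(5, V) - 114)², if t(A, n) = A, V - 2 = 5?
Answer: 11881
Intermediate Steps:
V = 7 (V = 2 + 5 = 7)
(t(5, V) - 114)² = (5 - 114)² = (-109)² = 11881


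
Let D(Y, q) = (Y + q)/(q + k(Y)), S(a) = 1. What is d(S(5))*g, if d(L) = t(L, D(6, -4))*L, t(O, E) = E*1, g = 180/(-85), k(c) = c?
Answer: -36/17 ≈ -2.1176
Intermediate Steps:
g = -36/17 (g = 180*(-1/85) = -36/17 ≈ -2.1176)
D(Y, q) = 1 (D(Y, q) = (Y + q)/(q + Y) = (Y + q)/(Y + q) = 1)
t(O, E) = E
d(L) = L (d(L) = 1*L = L)
d(S(5))*g = 1*(-36/17) = -36/17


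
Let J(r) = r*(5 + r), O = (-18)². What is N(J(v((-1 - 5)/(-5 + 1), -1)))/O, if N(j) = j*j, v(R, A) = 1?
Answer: ⅑ ≈ 0.11111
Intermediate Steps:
O = 324
N(j) = j²
N(J(v((-1 - 5)/(-5 + 1), -1)))/O = (1*(5 + 1))²/324 = (1*6)²*(1/324) = 6²*(1/324) = 36*(1/324) = ⅑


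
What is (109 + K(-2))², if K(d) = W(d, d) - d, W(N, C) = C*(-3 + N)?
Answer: 14641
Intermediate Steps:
K(d) = -d + d*(-3 + d) (K(d) = d*(-3 + d) - d = -d + d*(-3 + d))
(109 + K(-2))² = (109 - 2*(-4 - 2))² = (109 - 2*(-6))² = (109 + 12)² = 121² = 14641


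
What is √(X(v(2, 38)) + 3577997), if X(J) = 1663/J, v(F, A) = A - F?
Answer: √128809555/6 ≈ 1891.6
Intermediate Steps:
√(X(v(2, 38)) + 3577997) = √(1663/(38 - 1*2) + 3577997) = √(1663/(38 - 2) + 3577997) = √(1663/36 + 3577997) = √(128809555/36) = √128809555/6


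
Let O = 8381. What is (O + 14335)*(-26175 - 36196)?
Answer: -1416819636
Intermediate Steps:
(O + 14335)*(-26175 - 36196) = (8381 + 14335)*(-26175 - 36196) = 22716*(-62371) = -1416819636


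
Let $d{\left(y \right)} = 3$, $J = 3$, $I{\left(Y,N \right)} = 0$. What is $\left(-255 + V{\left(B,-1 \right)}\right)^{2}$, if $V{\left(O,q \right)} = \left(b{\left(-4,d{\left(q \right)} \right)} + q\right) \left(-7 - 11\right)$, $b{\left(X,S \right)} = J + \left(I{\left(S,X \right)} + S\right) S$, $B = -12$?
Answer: $205209$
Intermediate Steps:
$b{\left(X,S \right)} = 3 + S^{2}$ ($b{\left(X,S \right)} = 3 + \left(0 + S\right) S = 3 + S S = 3 + S^{2}$)
$V{\left(O,q \right)} = -216 - 18 q$ ($V{\left(O,q \right)} = \left(\left(3 + 3^{2}\right) + q\right) \left(-7 - 11\right) = \left(\left(3 + 9\right) + q\right) \left(-18\right) = \left(12 + q\right) \left(-18\right) = -216 - 18 q$)
$\left(-255 + V{\left(B,-1 \right)}\right)^{2} = \left(-255 - 198\right)^{2} = \left(-453\right)^{2} = 205209$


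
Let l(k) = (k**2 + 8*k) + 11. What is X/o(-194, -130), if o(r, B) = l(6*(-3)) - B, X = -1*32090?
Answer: -32090/321 ≈ -99.969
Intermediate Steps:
l(k) = 11 + k**2 + 8*k
X = -32090
o(r, B) = 191 - B (o(r, B) = (11 + (6*(-3))**2 + 8*(6*(-3))) - B = (11 + (-18)**2 + 8*(-18)) - B = (11 + 324 - 144) - B = 191 - B)
X/o(-194, -130) = -32090/(191 - 1*(-130)) = -32090/(191 + 130) = -32090/321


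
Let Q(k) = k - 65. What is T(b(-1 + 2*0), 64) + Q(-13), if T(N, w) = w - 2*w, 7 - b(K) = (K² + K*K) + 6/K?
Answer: -142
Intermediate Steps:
Q(k) = -65 + k
b(K) = 7 - 6/K - 2*K² (b(K) = 7 - ((K² + K*K) + 6/K) = 7 - ((K² + K²) + 6/K) = 7 - (2*K² + 6/K) = 7 + (-6/K - 2*K²) = 7 - 6/K - 2*K²)
T(N, w) = -w (T(N, w) = w - 2*w = -w)
T(b(-1 + 2*0), 64) + Q(-13) = -1*64 + (-65 - 13) = -64 - 78 = -142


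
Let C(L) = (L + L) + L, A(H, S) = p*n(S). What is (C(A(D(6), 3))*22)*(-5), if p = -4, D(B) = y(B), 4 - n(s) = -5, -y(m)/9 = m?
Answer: 11880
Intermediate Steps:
y(m) = -9*m
n(s) = 9 (n(s) = 4 - 1*(-5) = 4 + 5 = 9)
D(B) = -9*B
A(H, S) = -36 (A(H, S) = -4*9 = -36)
C(L) = 3*L (C(L) = 2*L + L = 3*L)
(C(A(D(6), 3))*22)*(-5) = ((3*(-36))*22)*(-5) = -108*22*(-5) = -2376*(-5) = 11880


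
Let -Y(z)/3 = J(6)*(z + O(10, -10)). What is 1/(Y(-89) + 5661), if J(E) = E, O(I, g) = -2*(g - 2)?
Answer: 1/6831 ≈ 0.00014639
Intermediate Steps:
O(I, g) = 4 - 2*g (O(I, g) = -2*(-2 + g) = 4 - 2*g)
Y(z) = -432 - 18*z (Y(z) = -18*(z + (4 - 2*(-10))) = -18*(z + (4 + 20)) = -18*(z + 24) = -18*(24 + z) = -3*(144 + 6*z) = -432 - 18*z)
1/(Y(-89) + 5661) = 1/((-432 - 18*(-89)) + 5661) = 1/((-432 + 1602) + 5661) = 1/(1170 + 5661) = 1/6831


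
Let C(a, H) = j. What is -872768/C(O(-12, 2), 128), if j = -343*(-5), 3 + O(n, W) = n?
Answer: -872768/1715 ≈ -508.90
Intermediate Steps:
O(n, W) = -3 + n
j = 1715
C(a, H) = 1715
-872768/C(O(-12, 2), 128) = -872768/1715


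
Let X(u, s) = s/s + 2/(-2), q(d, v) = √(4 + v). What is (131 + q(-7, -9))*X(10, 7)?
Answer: 0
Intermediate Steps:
X(u, s) = 0 (X(u, s) = 1 + 2*(-½) = 1 - 1 = 0)
(131 + q(-7, -9))*X(10, 7) = (131 + √(4 - 9))*0 = (131 + √(-5))*0 = (131 + I*√5)*0 = 0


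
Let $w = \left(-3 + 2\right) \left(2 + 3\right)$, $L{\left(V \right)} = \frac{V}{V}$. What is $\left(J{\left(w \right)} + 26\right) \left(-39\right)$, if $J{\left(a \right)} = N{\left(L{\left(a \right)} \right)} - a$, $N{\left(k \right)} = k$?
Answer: $-1248$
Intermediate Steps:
$L{\left(V \right)} = 1$
$w = -5$ ($w = \left(-1\right) 5 = -5$)
$J{\left(a \right)} = 1 - a$
$\left(J{\left(w \right)} + 26\right) \left(-39\right) = \left(\left(1 - -5\right) + 26\right) \left(-39\right) = \left(\left(1 + 5\right) + 26\right) \left(-39\right) = \left(6 + 26\right) \left(-39\right) = 32 \left(-39\right) = -1248$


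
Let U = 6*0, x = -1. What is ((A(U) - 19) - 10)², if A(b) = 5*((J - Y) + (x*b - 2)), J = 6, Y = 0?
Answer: 81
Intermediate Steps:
U = 0
A(b) = 20 - 5*b (A(b) = 5*((6 - 1*0) + (-b - 2)) = 5*((6 + 0) + (-2 - b)) = 5*(6 + (-2 - b)) = 5*(4 - b) = 20 - 5*b)
((A(U) - 19) - 10)² = (((20 - 5*0) - 19) - 10)² = (((20 + 0) - 19) - 10)² = ((20 - 19) - 10)² = (1 - 10)² = (-9)² = 81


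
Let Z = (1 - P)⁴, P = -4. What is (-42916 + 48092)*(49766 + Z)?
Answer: 260823816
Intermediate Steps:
Z = 625 (Z = (1 - 1*(-4))⁴ = (1 + 4)⁴ = 5⁴ = 625)
(-42916 + 48092)*(49766 + Z) = (-42916 + 48092)*(49766 + 625) = 5176*50391 = 260823816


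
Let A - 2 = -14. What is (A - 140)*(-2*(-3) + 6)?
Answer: -1824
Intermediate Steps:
A = -12 (A = 2 - 14 = -12)
(A - 140)*(-2*(-3) + 6) = (-12 - 140)*(-2*(-3) + 6) = -152*(6 + 6) = -152*12 = -1824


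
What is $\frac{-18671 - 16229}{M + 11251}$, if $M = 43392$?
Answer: $- \frac{34900}{54643} \approx -0.63869$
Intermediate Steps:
$\frac{-18671 - 16229}{M + 11251} = \frac{-18671 - 16229}{43392 + 11251} = - \frac{34900}{54643}$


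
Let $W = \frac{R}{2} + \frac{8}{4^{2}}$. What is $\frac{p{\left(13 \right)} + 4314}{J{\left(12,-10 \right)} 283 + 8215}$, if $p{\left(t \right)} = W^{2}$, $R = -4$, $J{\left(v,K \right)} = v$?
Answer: $\frac{17265}{46444} \approx 0.37174$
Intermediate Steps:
$W = - \frac{3}{2}$ ($W = - \frac{4}{2} + \frac{8}{4^{2}} = \left(-4\right) \frac{1}{2} + \frac{8}{16} = -2 + 8 \cdot \frac{1}{16} = -2 + \frac{1}{2} = - \frac{3}{2} \approx -1.5$)
$p{\left(t \right)} = \frac{9}{4}$ ($p{\left(t \right)} = \left(- \frac{3}{2}\right)^{2} = \frac{9}{4}$)
$\frac{p{\left(13 \right)} + 4314}{J{\left(12,-10 \right)} 283 + 8215} = \frac{\frac{9}{4} + 4314}{12 \cdot 283 + 8215} = \frac{17265}{4 \left(3396 + 8215\right)} = \frac{17265}{4 \cdot 11611} = \frac{17265}{4} \cdot \frac{1}{11611} = \frac{17265}{46444}$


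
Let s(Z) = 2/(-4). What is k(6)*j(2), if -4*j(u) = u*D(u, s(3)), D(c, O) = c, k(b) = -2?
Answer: 2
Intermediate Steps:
s(Z) = -½ (s(Z) = 2*(-¼) = -½)
j(u) = -u²/4 (j(u) = -u*u/4 = -u²/4)
k(6)*j(2) = -(-1)*2²/2 = -(-1)*4/2 = -2*(-1) = 2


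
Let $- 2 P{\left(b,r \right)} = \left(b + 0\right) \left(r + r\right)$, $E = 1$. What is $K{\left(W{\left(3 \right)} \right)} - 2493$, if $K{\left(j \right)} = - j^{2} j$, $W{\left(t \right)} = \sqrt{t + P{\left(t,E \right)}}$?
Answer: $-2493$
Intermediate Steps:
$P{\left(b,r \right)} = - b r$ ($P{\left(b,r \right)} = - \frac{\left(b + 0\right) \left(r + r\right)}{2} = - \frac{b 2 r}{2} = - \frac{2 b r}{2} = - b r$)
$W{\left(t \right)} = 0$ ($W{\left(t \right)} = \sqrt{t - t 1} = \sqrt{t - t} = \sqrt{0} = 0$)
$K{\left(j \right)} = - j^{3}$
$K{\left(W{\left(3 \right)} \right)} - 2493 = - 0^{3} - 2493 = \left(-1\right) 0 - 2493 = 0 - 2493 = -2493$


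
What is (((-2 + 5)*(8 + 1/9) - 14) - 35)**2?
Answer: 5476/9 ≈ 608.44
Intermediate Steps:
(((-2 + 5)*(8 + 1/9) - 14) - 35)**2 = ((3*(8 + 1/9) - 14) - 35)**2 = ((3*(73/9) - 14) - 35)**2 = ((73/3 - 14) - 35)**2 = (31/3 - 35)**2 = (-74/3)**2 = 5476/9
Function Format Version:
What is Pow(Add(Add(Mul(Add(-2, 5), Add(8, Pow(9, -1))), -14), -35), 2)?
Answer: Rational(5476, 9) ≈ 608.44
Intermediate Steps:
Pow(Add(Add(Mul(Add(-2, 5), Add(8, Pow(9, -1))), -14), -35), 2) = Pow(Add(Add(Mul(3, Add(8, Rational(1, 9))), -14), -35), 2) = Pow(Add(Add(Mul(3, Rational(73, 9)), -14), -35), 2) = Pow(Add(Add(Rational(73, 3), -14), -35), 2) = Pow(Add(Rational(31, 3), -35), 2) = Pow(Rational(-74, 3), 2) = Rational(5476, 9)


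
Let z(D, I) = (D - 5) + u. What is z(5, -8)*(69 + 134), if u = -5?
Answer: -1015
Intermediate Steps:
z(D, I) = -10 + D (z(D, I) = (D - 5) - 5 = (-5 + D) - 5 = -10 + D)
z(5, -8)*(69 + 134) = (-10 + 5)*(69 + 134) = -5*203 = -1015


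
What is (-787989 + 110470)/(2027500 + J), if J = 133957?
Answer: -677519/2161457 ≈ -0.31345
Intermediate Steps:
(-787989 + 110470)/(2027500 + J) = (-787989 + 110470)/(2027500 + 133957) = -677519/2161457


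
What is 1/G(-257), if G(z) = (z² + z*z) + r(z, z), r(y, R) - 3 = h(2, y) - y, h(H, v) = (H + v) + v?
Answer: 1/131846 ≈ 7.5846e-6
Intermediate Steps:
h(H, v) = H + 2*v
r(y, R) = 5 + y (r(y, R) = 3 + ((2 + 2*y) - y) = 3 + (2 + y) = 5 + y)
G(z) = 5 + z + 2*z² (G(z) = (z² + z*z) + (5 + z) = (z² + z²) + (5 + z) = 2*z² + (5 + z) = 5 + z + 2*z²)
1/G(-257) = 1/(5 - 257 + 2*(-257)²) = 1/(5 - 257 + 2*66049) = 1/(5 - 257 + 132098) = 1/131846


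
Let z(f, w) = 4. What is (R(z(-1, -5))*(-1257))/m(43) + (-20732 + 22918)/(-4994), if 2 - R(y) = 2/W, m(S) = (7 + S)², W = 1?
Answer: -1093/2497 ≈ -0.43773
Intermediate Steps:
R(y) = 0 (R(y) = 2 - 2/1 = 2 - 2 = 0)
(R(z(-1, -5))*(-1257))/m(43) + (-20732 + 22918)/(-4994) = (0*(-1257))/((7 + 43)²) + (-20732 + 22918)/(-4994) = 0/(50²) + 2186*(-1/4994) = 0/2500 - 1093/2497 = 0*(1/2500) - 1093/2497 = 0 - 1093/2497 = -1093/2497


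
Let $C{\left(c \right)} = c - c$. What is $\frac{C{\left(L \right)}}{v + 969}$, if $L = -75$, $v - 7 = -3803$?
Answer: $0$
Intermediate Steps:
$v = -3796$ ($v = 7 - 3803 = -3796$)
$C{\left(c \right)} = 0$
$\frac{C{\left(L \right)}}{v + 969} = \frac{0}{-3796 + 969} = \frac{0}{-2827} = 0 \left(- \frac{1}{2827}\right) = 0$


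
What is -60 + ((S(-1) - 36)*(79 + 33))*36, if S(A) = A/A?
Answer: -141180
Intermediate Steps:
S(A) = 1
-60 + ((S(-1) - 36)*(79 + 33))*36 = -60 + ((1 - 36)*(79 + 33))*36 = -60 - 35*112*36 = -60 - 3920*36 = -60 - 141120 = -141180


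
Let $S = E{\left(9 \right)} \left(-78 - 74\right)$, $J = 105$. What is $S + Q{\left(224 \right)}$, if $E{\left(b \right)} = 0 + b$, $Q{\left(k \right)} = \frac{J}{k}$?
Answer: $- \frac{43761}{32} \approx -1367.5$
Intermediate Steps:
$Q{\left(k \right)} = \frac{105}{k}$
$E{\left(b \right)} = b$
$S = -1368$ ($S = 9 \left(-78 - 74\right) = 9 \left(-152\right) = -1368$)
$S + Q{\left(224 \right)} = -1368 + \frac{105}{224} = -1368 + 105 \cdot \frac{1}{224} = -1368 + \frac{15}{32} = - \frac{43761}{32}$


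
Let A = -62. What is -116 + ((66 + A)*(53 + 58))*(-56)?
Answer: -24980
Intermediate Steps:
-116 + ((66 + A)*(53 + 58))*(-56) = -116 + ((66 - 62)*(53 + 58))*(-56) = -116 + (4*111)*(-56) = -116 + 444*(-56) = -116 - 24864 = -24980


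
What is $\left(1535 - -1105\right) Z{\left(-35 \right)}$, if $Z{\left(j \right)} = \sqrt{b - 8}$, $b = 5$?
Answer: $2640 i \sqrt{3} \approx 4572.6 i$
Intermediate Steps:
$Z{\left(j \right)} = i \sqrt{3}$ ($Z{\left(j \right)} = \sqrt{5 - 8} = \sqrt{-3} = i \sqrt{3}$)
$\left(1535 - -1105\right) Z{\left(-35 \right)} = \left(1535 - -1105\right) i \sqrt{3} = \left(1535 + 1105\right) i \sqrt{3} = 2640 i \sqrt{3}$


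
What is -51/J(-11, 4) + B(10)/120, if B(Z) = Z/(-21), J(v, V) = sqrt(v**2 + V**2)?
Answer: -1/252 - 51*sqrt(137)/137 ≈ -4.3612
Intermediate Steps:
J(v, V) = sqrt(V**2 + v**2)
B(Z) = -Z/21
-51/J(-11, 4) + B(10)/120 = -51/sqrt(4**2 + (-11)**2) - 1/21*10/120 = -51/sqrt(16 + 121) - 10/21*1/120 = -51*sqrt(137)/137 - 1/252 = -1/252 - 51*sqrt(137)/137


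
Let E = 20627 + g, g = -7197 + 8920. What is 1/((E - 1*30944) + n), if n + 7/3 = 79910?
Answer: 3/213941 ≈ 1.4023e-5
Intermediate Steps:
g = 1723
n = 239723/3 (n = -7/3 + 79910 = 239723/3 ≈ 79908.)
E = 22350 (E = 20627 + 1723 = 22350)
1/((E - 1*30944) + n) = 1/((22350 - 1*30944) + 239723/3) = 1/((22350 - 30944) + 239723/3) = 1/(-8594 + 239723/3) = 1/(213941/3) = 3/213941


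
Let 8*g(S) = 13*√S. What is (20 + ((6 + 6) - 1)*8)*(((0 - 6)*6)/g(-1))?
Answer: 31104*I/13 ≈ 2392.6*I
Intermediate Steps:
g(S) = 13*√S/8 (g(S) = (13*√S)/8 = 13*√S/8)
(20 + ((6 + 6) - 1)*8)*(((0 - 6)*6)/g(-1)) = (20 + ((6 + 6) - 1)*8)*(((0 - 6)*6)/((13*√(-1)/8))) = (20 + (12 - 1)*8)*((-6*6)/((13*I/8))) = (20 + 11*8)*(-(-288)*I/13) = (20 + 88)*(288*I/13) = 108*(288*I/13) = 31104*I/13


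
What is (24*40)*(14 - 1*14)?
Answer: 0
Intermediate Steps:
(24*40)*(14 - 1*14) = 960*(14 - 14) = 960*0 = 0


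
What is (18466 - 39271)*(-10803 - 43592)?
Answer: 1131687975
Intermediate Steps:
(18466 - 39271)*(-10803 - 43592) = -20805*(-54395) = 1131687975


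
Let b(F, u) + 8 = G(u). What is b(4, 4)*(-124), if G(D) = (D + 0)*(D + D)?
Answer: -2976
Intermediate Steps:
G(D) = 2*D² (G(D) = D*(2*D) = 2*D²)
b(F, u) = -8 + 2*u²
b(4, 4)*(-124) = (-8 + 2*4²)*(-124) = (-8 + 2*16)*(-124) = (-8 + 32)*(-124) = 24*(-124) = -2976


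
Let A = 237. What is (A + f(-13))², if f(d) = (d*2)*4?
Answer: 17689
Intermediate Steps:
f(d) = 8*d (f(d) = (2*d)*4 = 8*d)
(A + f(-13))² = (237 + 8*(-13))² = (237 - 104)² = 133² = 17689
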